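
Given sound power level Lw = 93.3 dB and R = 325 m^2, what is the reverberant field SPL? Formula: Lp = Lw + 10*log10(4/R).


4/R = 4/325 = 0.0123077
Lp = 93.3 + 10*log10(0.0123077) = 74.202 dB


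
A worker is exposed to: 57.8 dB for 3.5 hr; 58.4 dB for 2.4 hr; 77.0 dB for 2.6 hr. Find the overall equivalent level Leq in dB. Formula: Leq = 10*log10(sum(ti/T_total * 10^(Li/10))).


T_total = 3.5 + 2.4 + 2.6 = 8.5 hr
(3.5/8.5) * 10^(57.8/10) = 248113
(2.4/8.5) * 10^(58.4/10) = 195341
(2.6/8.5) * 10^(77.0/10) = 1.53304e+07
Sum = 248113 + 195341 + 1.53304e+07 = 1.57739e+07
Leq = 10*log10(1.57739e+07) = 71.979 dB


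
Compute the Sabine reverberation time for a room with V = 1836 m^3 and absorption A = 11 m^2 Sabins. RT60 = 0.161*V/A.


RT60 = 0.161 * 1836 / 11 = 26.872 s


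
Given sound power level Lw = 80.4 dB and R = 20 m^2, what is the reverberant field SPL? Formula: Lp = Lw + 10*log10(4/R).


4/R = 4/20 = 0.2
Lp = 80.4 + 10*log10(0.2) = 73.41 dB


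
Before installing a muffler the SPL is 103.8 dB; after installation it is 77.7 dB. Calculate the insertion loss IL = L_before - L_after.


Insertion loss = SPL without muffler - SPL with muffler
IL = 103.8 - 77.7 = 26.1 dB


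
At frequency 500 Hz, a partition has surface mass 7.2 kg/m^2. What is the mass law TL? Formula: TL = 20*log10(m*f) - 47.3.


m * f = 7.2 * 500 = 3600
20*log10(3600) = 71.1261 dB
TL = 71.1261 - 47.3 = 23.826 dB


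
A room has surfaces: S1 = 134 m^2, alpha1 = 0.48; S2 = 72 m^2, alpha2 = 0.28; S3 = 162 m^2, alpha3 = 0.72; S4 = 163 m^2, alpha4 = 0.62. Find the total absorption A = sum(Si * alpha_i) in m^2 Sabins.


134 * 0.48 = 64.32
72 * 0.28 = 20.16
162 * 0.72 = 116.64
163 * 0.62 = 101.06
A_total = 64.32 + 20.16 + 116.64 + 101.06 = 302.18 m^2


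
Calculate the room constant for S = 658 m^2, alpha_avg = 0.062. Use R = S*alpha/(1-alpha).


R = 658 * 0.062 / (1 - 0.062) = 43.493 m^2


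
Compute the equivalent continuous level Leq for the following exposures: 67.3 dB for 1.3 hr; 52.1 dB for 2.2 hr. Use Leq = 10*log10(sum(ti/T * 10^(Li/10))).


T_total = 1.3 + 2.2 = 3.5 hr
(1.3/3.5) * 10^(67.3/10) = 1.99469e+06
(2.2/3.5) * 10^(52.1/10) = 101942
Sum = 1.99469e+06 + 101942 = 2.09663e+06
Leq = 10*log10(2.09663e+06) = 63.215 dB


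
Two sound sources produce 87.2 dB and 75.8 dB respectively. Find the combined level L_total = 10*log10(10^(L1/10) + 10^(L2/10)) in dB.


10^(87.2/10) = 5.24807e+08
10^(75.8/10) = 3.80189e+07
Sum = 5.24807e+08 + 3.80189e+07 = 5.62826e+08
L_total = 10*log10(5.62826e+08) = 87.504 dB


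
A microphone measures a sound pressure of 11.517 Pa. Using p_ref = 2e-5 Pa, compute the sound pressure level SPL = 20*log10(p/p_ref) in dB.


p / p_ref = 11.517 / 2e-5 = 575850
SPL = 20 * log10(575850) = 115.21 dB


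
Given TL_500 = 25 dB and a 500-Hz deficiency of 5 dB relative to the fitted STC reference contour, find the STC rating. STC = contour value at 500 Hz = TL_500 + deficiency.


By ASTM E413, STC = value of the fitted reference contour at 500 Hz.
Contour value at 500 Hz = TL_500 + deficiency = 25 + 5 = 30
STC = 30


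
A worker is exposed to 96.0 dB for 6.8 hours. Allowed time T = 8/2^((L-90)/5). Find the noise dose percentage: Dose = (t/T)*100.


T_allowed = 8 / 2^((96.0 - 90)/5) = 3.4822 hr
Dose = 6.8 / 3.4822 * 100 = 195.28 %


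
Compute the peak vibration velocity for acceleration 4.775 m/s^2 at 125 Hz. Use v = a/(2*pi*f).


omega = 2*pi*f = 2*pi*125 = 785.398 rad/s
v = a / omega = 4.775 / 785.398 = 0.0060797 m/s


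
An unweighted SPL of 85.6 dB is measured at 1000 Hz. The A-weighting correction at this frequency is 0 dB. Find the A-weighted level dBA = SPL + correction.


A-weighting table: 1000 Hz -> 0 dB correction
SPL_A = SPL + correction = 85.6 + (0) = 85.6 dBA


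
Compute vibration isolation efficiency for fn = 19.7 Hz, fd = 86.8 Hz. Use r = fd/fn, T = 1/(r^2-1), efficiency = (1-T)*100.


r = 86.8 / 19.7 = 4.40609
r^2 - 1 = 4.40609^2 - 1 = 18.4136
T = 1/18.4136 = 0.0543077
Efficiency = (1 - 0.0543077)*100 = 94.569 %


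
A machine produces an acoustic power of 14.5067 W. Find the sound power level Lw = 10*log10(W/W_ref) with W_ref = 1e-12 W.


W / W_ref = 14.5067 / 1e-12 = 1.45067e+13
Lw = 10 * log10(1.45067e+13) = 131.62 dB


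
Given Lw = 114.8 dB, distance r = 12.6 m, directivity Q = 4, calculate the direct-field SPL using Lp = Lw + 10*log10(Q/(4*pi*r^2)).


4*pi*r^2 = 4*pi*12.6^2 = 1995.04 m^2
Q / (4*pi*r^2) = 4 / 1995.04 = 0.00200497
Lp = 114.8 + 10*log10(0.00200497) = 87.821 dB


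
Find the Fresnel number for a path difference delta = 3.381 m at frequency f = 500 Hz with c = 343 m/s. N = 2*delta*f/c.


N = 2*delta*f/c = 2*delta/lambda, where lambda = c/f
lambda = 343 / 500 = 0.686 m
N = 2 * 3.381 / 0.686 = 9.8571


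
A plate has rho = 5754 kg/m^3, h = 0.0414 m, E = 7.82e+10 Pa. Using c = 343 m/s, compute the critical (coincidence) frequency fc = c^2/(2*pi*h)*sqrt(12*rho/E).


12*rho/E = 12*5754/7.82e+10 = 8.82967e-07
sqrt(12*rho/E) = sqrt(8.82967e-07) = 0.000939663
c^2/(2*pi*h) = 343^2/(2*pi*0.0414) = 452281
fc = 452281 * 0.000939663 = 424.99 Hz


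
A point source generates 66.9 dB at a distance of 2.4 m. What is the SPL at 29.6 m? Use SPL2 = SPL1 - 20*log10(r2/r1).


r2/r1 = 29.6/2.4 = 12.3333
Correction = 20*log10(12.3333) = 21.8216 dB
SPL2 = 66.9 - 21.8216 = 45.078 dB


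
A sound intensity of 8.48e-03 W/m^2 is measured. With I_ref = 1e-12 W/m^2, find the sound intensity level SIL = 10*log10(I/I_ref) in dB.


I / I_ref = 8.48e-03 / 1e-12 = 8.48e+09
SIL = 10 * log10(8.48e+09) = 99.284 dB


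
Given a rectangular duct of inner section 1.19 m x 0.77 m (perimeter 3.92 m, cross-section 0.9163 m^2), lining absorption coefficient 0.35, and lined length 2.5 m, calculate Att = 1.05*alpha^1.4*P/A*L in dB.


alpha^1.4 = 0.35^1.4 = 0.229983
Attenuation rate = 1.05 * alpha^1.4 * P / A
= 1.05 * 0.229983 * 3.92 / 0.9163 = 1.03308 dB/m
Total Att = 1.03308 * 2.5 = 2.5827 dB


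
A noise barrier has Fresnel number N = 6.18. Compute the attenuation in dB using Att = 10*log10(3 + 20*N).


3 + 20*N = 3 + 20*6.18 = 126.6
Att = 10*log10(126.6) = 21.024 dB


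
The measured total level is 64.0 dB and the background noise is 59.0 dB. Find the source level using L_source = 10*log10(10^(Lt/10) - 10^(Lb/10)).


10^(64.0/10) = 2.51189e+06
10^(59.0/10) = 794328
Difference = 2.51189e+06 - 794328 = 1.71756e+06
L_source = 10*log10(1.71756e+06) = 62.349 dB


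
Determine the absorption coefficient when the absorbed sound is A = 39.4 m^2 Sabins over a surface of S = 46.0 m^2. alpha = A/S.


Absorption coefficient = absorbed power / incident power
alpha = A / S = 39.4 / 46.0 = 0.85652


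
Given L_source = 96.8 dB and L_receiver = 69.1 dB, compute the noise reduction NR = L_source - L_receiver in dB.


NR = L_source - L_receiver (difference between source and receiving room levels)
NR = 96.8 - 69.1 = 27.7 dB


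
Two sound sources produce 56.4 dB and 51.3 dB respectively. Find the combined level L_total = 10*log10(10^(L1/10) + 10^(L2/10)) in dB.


10^(56.4/10) = 436516
10^(51.3/10) = 134896
Sum = 436516 + 134896 = 571412
L_total = 10*log10(571412) = 57.569 dB


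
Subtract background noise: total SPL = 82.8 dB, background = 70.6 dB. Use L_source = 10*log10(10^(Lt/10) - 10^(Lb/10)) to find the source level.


10^(82.8/10) = 1.90546e+08
10^(70.6/10) = 1.14815e+07
Difference = 1.90546e+08 - 1.14815e+07 = 1.79064e+08
L_source = 10*log10(1.79064e+08) = 82.53 dB


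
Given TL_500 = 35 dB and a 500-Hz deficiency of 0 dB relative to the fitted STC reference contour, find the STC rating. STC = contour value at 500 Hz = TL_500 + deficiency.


By ASTM E413, STC = value of the fitted reference contour at 500 Hz.
Contour value at 500 Hz = TL_500 + deficiency = 35 + 0 = 35
STC = 35


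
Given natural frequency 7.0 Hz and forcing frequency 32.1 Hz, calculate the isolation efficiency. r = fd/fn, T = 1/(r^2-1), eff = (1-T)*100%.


r = 32.1 / 7.0 = 4.58571
r^2 - 1 = 4.58571^2 - 1 = 20.0287
T = 1/20.0287 = 0.0499284
Efficiency = (1 - 0.0499284)*100 = 95.007 %


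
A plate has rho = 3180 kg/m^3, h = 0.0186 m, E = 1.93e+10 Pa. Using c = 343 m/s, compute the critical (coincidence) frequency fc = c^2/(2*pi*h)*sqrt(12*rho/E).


12*rho/E = 12*3180/1.93e+10 = 1.9772e-06
sqrt(12*rho/E) = sqrt(1.9772e-06) = 0.00140613
c^2/(2*pi*h) = 343^2/(2*pi*0.0186) = 1.00669e+06
fc = 1.00669e+06 * 0.00140613 = 1415.5 Hz


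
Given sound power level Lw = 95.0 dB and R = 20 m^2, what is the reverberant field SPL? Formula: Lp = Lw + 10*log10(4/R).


4/R = 4/20 = 0.2
Lp = 95.0 + 10*log10(0.2) = 88.01 dB


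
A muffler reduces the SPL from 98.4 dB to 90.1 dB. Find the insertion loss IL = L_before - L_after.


Insertion loss = SPL without muffler - SPL with muffler
IL = 98.4 - 90.1 = 8.3 dB


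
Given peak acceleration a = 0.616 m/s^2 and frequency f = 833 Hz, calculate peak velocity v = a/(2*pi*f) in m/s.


omega = 2*pi*f = 2*pi*833 = 5233.89 rad/s
v = a / omega = 0.616 / 5233.89 = 0.00011769 m/s


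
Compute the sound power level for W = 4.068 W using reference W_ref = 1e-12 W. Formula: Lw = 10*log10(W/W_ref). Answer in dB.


W / W_ref = 4.068 / 1e-12 = 4.068e+12
Lw = 10 * log10(4.068e+12) = 126.09 dB


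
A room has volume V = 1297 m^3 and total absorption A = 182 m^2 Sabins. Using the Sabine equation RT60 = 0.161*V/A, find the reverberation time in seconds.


RT60 = 0.161 * 1297 / 182 = 1.1473 s


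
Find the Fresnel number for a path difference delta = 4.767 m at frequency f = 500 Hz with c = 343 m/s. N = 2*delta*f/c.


N = 2*delta*f/c = 2*delta/lambda, where lambda = c/f
lambda = 343 / 500 = 0.686 m
N = 2 * 4.767 / 0.686 = 13.898


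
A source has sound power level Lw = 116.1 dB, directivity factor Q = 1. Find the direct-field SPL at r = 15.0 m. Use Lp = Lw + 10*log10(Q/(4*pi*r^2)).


4*pi*r^2 = 4*pi*15.0^2 = 2827.43 m^2
Q / (4*pi*r^2) = 1 / 2827.43 = 0.000353678
Lp = 116.1 + 10*log10(0.000353678) = 81.586 dB


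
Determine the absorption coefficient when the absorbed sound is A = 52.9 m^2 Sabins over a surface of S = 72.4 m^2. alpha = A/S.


Absorption coefficient = absorbed power / incident power
alpha = A / S = 52.9 / 72.4 = 0.73066


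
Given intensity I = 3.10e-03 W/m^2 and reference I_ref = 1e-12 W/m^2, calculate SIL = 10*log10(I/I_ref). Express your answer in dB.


I / I_ref = 3.10e-03 / 1e-12 = 3.1e+09
SIL = 10 * log10(3.1e+09) = 94.914 dB


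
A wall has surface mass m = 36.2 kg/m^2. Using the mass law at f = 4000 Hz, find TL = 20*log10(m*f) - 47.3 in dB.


m * f = 36.2 * 4000 = 144800
20*log10(144800) = 103.215 dB
TL = 103.215 - 47.3 = 55.915 dB


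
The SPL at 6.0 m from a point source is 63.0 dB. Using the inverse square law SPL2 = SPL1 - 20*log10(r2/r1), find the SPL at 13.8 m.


r2/r1 = 13.8/6.0 = 2.3
Correction = 20*log10(2.3) = 7.23456 dB
SPL2 = 63.0 - 7.23456 = 55.765 dB


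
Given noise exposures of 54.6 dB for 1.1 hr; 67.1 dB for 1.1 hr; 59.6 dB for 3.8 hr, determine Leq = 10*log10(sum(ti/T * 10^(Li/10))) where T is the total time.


T_total = 1.1 + 1.1 + 3.8 = 6.0 hr
(1.1/6.0) * 10^(54.6/10) = 52873.9
(1.1/6.0) * 10^(67.1/10) = 940246
(3.8/6.0) * 10^(59.6/10) = 577607
Sum = 52873.9 + 940246 + 577607 = 1.57073e+06
Leq = 10*log10(1.57073e+06) = 61.961 dB


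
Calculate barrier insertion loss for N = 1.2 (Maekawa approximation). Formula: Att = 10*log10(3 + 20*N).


3 + 20*N = 3 + 20*1.2 = 27
Att = 10*log10(27) = 14.314 dB


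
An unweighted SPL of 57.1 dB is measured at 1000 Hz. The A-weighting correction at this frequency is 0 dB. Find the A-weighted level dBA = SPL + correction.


A-weighting table: 1000 Hz -> 0 dB correction
SPL_A = SPL + correction = 57.1 + (0) = 57.1 dBA


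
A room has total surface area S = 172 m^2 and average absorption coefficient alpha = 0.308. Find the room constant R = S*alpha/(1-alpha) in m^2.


R = 172 * 0.308 / (1 - 0.308) = 76.555 m^2


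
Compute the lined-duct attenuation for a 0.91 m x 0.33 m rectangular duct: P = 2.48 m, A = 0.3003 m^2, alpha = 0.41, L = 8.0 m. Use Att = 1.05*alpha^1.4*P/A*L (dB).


alpha^1.4 = 0.41^1.4 = 0.28701
Attenuation rate = 1.05 * alpha^1.4 * P / A
= 1.05 * 0.28701 * 2.48 / 0.3003 = 2.48876 dB/m
Total Att = 2.48876 * 8.0 = 19.91 dB


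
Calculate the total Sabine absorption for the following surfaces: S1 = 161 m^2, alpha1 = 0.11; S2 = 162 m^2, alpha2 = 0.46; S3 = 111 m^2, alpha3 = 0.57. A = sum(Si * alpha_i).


161 * 0.11 = 17.71
162 * 0.46 = 74.52
111 * 0.57 = 63.27
A_total = 17.71 + 74.52 + 63.27 = 155.5 m^2


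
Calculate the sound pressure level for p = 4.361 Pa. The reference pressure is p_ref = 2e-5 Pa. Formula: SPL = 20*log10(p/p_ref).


p / p_ref = 4.361 / 2e-5 = 218050
SPL = 20 * log10(218050) = 106.77 dB


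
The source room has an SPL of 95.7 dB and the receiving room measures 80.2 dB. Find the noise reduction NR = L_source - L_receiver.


NR = L_source - L_receiver (difference between source and receiving room levels)
NR = 95.7 - 80.2 = 15.5 dB


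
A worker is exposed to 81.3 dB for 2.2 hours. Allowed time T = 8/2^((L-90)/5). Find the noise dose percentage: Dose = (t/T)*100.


T_allowed = 8 / 2^((81.3 - 90)/5) = 26.7228 hr
Dose = 2.2 / 26.7228 * 100 = 8.2327 %


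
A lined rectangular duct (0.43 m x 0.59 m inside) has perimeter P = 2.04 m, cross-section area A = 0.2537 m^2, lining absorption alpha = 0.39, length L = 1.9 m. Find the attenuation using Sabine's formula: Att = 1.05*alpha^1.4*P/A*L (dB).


alpha^1.4 = 0.39^1.4 = 0.267603
Attenuation rate = 1.05 * alpha^1.4 * P / A
= 1.05 * 0.267603 * 2.04 / 0.2537 = 2.25938 dB/m
Total Att = 2.25938 * 1.9 = 4.2928 dB


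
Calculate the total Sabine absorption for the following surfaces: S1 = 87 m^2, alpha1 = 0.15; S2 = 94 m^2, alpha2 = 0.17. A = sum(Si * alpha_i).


87 * 0.15 = 13.05
94 * 0.17 = 15.98
A_total = 13.05 + 15.98 = 29.03 m^2


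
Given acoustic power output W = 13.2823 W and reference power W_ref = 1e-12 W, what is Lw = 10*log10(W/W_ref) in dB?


W / W_ref = 13.2823 / 1e-12 = 1.32823e+13
Lw = 10 * log10(1.32823e+13) = 131.23 dB


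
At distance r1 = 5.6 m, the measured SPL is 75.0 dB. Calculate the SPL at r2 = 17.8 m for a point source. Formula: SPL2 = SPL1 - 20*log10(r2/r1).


r2/r1 = 17.8/5.6 = 3.17857
Correction = 20*log10(3.17857) = 10.0446 dB
SPL2 = 75.0 - 10.0446 = 64.955 dB


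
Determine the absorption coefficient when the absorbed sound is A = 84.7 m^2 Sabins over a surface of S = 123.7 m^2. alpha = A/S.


Absorption coefficient = absorbed power / incident power
alpha = A / S = 84.7 / 123.7 = 0.68472


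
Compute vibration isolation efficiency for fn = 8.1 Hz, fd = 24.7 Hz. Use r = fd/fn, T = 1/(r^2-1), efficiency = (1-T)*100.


r = 24.7 / 8.1 = 3.04938
r^2 - 1 = 3.04938^2 - 1 = 8.29872
T = 1/8.29872 = 0.120501
Efficiency = (1 - 0.120501)*100 = 87.95 %


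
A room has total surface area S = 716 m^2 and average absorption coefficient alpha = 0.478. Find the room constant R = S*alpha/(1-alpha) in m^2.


R = 716 * 0.478 / (1 - 0.478) = 655.65 m^2


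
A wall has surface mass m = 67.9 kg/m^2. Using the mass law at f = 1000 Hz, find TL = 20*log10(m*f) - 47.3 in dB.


m * f = 67.9 * 1000 = 67900
20*log10(67900) = 96.6374 dB
TL = 96.6374 - 47.3 = 49.337 dB


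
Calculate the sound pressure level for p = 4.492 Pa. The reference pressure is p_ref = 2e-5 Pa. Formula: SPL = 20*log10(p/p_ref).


p / p_ref = 4.492 / 2e-5 = 224600
SPL = 20 * log10(224600) = 107.03 dB


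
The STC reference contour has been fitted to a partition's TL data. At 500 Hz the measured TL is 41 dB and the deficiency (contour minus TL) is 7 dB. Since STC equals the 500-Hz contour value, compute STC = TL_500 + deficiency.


By ASTM E413, STC = value of the fitted reference contour at 500 Hz.
Contour value at 500 Hz = TL_500 + deficiency = 41 + 7 = 48
STC = 48


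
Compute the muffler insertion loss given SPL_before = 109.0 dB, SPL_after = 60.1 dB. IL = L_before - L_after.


Insertion loss = SPL without muffler - SPL with muffler
IL = 109.0 - 60.1 = 48.9 dB


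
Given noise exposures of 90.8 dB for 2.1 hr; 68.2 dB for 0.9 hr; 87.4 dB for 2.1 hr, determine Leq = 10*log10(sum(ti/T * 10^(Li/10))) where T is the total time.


T_total = 2.1 + 0.9 + 2.1 = 5.1 hr
(2.1/5.1) * 10^(90.8/10) = 4.9505e+08
(0.9/5.1) * 10^(68.2/10) = 1.16593e+06
(2.1/5.1) * 10^(87.4/10) = 2.26282e+08
Sum = 4.9505e+08 + 1.16593e+06 + 2.26282e+08 = 7.22498e+08
Leq = 10*log10(7.22498e+08) = 88.588 dB


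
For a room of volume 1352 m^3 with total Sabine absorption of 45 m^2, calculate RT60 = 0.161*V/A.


RT60 = 0.161 * 1352 / 45 = 4.8372 s


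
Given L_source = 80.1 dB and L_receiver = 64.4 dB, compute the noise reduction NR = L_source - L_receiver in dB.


NR = L_source - L_receiver (difference between source and receiving room levels)
NR = 80.1 - 64.4 = 15.7 dB


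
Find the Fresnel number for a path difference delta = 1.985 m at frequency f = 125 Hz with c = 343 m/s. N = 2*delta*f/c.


N = 2*delta*f/c = 2*delta/lambda, where lambda = c/f
lambda = 343 / 125 = 2.744 m
N = 2 * 1.985 / 2.744 = 1.4468


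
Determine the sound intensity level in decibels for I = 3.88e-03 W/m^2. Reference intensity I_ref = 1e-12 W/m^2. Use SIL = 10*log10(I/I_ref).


I / I_ref = 3.88e-03 / 1e-12 = 3.88e+09
SIL = 10 * log10(3.88e+09) = 95.888 dB


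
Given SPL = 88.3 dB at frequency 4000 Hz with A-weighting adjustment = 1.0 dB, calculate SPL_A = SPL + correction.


A-weighting table: 4000 Hz -> 1.0 dB correction
SPL_A = SPL + correction = 88.3 + (1.0) = 89.3 dBA


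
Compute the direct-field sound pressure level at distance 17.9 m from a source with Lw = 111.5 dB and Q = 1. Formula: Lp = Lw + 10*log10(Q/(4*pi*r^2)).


4*pi*r^2 = 4*pi*17.9^2 = 4026.39 m^2
Q / (4*pi*r^2) = 1 / 4026.39 = 0.000248361
Lp = 111.5 + 10*log10(0.000248361) = 75.451 dB


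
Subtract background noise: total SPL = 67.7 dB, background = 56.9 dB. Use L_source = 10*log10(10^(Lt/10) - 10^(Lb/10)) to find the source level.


10^(67.7/10) = 5.88844e+06
10^(56.9/10) = 489779
Difference = 5.88844e+06 - 489779 = 5.39866e+06
L_source = 10*log10(5.39866e+06) = 67.323 dB


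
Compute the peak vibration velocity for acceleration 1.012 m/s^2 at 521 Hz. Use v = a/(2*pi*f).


omega = 2*pi*f = 2*pi*521 = 3273.54 rad/s
v = a / omega = 1.012 / 3273.54 = 0.00030915 m/s


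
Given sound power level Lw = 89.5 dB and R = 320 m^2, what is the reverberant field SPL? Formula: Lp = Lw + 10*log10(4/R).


4/R = 4/320 = 0.0125
Lp = 89.5 + 10*log10(0.0125) = 70.469 dB


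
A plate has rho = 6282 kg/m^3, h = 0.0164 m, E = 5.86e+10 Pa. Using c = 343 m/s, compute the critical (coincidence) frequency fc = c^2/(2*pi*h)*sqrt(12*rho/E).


12*rho/E = 12*6282/5.86e+10 = 1.28642e-06
sqrt(12*rho/E) = sqrt(1.28642e-06) = 0.0011342
c^2/(2*pi*h) = 343^2/(2*pi*0.0164) = 1.14173e+06
fc = 1.14173e+06 * 0.0011342 = 1295 Hz


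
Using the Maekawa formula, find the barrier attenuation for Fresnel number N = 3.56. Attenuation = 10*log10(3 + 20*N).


3 + 20*N = 3 + 20*3.56 = 74.2
Att = 10*log10(74.2) = 18.704 dB


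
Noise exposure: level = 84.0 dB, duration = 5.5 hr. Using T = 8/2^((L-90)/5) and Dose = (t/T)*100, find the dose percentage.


T_allowed = 8 / 2^((84.0 - 90)/5) = 18.3792 hr
Dose = 5.5 / 18.3792 * 100 = 29.925 %


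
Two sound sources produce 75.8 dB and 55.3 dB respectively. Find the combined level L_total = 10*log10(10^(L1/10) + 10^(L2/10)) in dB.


10^(75.8/10) = 3.80189e+07
10^(55.3/10) = 338844
Sum = 3.80189e+07 + 338844 = 3.83577e+07
L_total = 10*log10(3.83577e+07) = 75.839 dB


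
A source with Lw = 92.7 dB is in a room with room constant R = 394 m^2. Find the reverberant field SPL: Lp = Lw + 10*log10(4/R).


4/R = 4/394 = 0.0101523
Lp = 92.7 + 10*log10(0.0101523) = 72.766 dB


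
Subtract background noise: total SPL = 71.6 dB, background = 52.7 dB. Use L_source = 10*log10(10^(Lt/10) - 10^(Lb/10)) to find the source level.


10^(71.6/10) = 1.44544e+07
10^(52.7/10) = 186209
Difference = 1.44544e+07 - 186209 = 1.42682e+07
L_source = 10*log10(1.42682e+07) = 71.544 dB


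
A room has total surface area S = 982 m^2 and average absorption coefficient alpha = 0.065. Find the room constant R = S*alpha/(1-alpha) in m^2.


R = 982 * 0.065 / (1 - 0.065) = 68.267 m^2


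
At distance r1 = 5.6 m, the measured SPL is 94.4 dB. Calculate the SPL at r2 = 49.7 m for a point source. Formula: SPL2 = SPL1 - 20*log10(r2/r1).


r2/r1 = 49.7/5.6 = 8.875
Correction = 20*log10(8.875) = 18.9634 dB
SPL2 = 94.4 - 18.9634 = 75.437 dB


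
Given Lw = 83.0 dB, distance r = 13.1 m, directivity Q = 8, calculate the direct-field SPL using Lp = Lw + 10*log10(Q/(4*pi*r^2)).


4*pi*r^2 = 4*pi*13.1^2 = 2156.51 m^2
Q / (4*pi*r^2) = 8 / 2156.51 = 0.0037097
Lp = 83.0 + 10*log10(0.0037097) = 58.693 dB


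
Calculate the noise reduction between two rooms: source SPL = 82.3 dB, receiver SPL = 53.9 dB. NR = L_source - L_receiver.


NR = L_source - L_receiver (difference between source and receiving room levels)
NR = 82.3 - 53.9 = 28.4 dB


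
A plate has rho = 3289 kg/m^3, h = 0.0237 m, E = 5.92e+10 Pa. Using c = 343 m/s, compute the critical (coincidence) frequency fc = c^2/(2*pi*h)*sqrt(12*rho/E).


12*rho/E = 12*3289/5.92e+10 = 6.66689e-07
sqrt(12*rho/E) = sqrt(6.66689e-07) = 0.00081651
c^2/(2*pi*h) = 343^2/(2*pi*0.0237) = 790060
fc = 790060 * 0.00081651 = 645.09 Hz


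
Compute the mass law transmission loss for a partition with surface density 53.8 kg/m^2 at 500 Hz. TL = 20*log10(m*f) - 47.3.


m * f = 53.8 * 500 = 26900
20*log10(26900) = 88.595 dB
TL = 88.595 - 47.3 = 41.295 dB


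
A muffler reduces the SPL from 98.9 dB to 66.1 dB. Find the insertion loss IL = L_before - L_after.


Insertion loss = SPL without muffler - SPL with muffler
IL = 98.9 - 66.1 = 32.8 dB


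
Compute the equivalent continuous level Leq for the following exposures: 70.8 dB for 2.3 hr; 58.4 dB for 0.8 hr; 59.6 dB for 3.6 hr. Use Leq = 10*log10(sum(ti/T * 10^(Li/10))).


T_total = 2.3 + 0.8 + 3.6 = 6.7 hr
(2.3/6.7) * 10^(70.8/10) = 4.12718e+06
(0.8/6.7) * 10^(58.4/10) = 82606.7
(3.6/6.7) * 10^(59.6/10) = 490036
Sum = 4.12718e+06 + 82606.7 + 490036 = 4.69982e+06
Leq = 10*log10(4.69982e+06) = 66.721 dB


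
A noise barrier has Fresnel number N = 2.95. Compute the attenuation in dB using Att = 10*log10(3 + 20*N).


3 + 20*N = 3 + 20*2.95 = 62
Att = 10*log10(62) = 17.924 dB


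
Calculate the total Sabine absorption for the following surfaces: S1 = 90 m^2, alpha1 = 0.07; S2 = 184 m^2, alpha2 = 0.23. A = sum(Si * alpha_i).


90 * 0.07 = 6.3
184 * 0.23 = 42.32
A_total = 6.3 + 42.32 = 48.62 m^2


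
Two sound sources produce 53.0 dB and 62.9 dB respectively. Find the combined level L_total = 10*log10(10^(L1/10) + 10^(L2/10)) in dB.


10^(53.0/10) = 199526
10^(62.9/10) = 1.94984e+06
Sum = 199526 + 1.94984e+06 = 2.14937e+06
L_total = 10*log10(2.14937e+06) = 63.323 dB


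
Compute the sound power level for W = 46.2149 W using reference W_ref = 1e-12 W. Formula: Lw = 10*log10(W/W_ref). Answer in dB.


W / W_ref = 46.2149 / 1e-12 = 4.62149e+13
Lw = 10 * log10(4.62149e+13) = 136.65 dB


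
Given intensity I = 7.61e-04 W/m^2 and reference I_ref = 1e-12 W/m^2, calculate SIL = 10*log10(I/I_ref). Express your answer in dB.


I / I_ref = 7.61e-04 / 1e-12 = 7.61e+08
SIL = 10 * log10(7.61e+08) = 88.814 dB


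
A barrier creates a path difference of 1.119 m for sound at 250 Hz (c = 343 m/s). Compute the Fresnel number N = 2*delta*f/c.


N = 2*delta*f/c = 2*delta/lambda, where lambda = c/f
lambda = 343 / 250 = 1.372 m
N = 2 * 1.119 / 1.372 = 1.6312


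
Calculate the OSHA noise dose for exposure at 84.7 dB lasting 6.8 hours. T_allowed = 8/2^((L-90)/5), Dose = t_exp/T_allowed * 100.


T_allowed = 8 / 2^((84.7 - 90)/5) = 16.6795 hr
Dose = 6.8 / 16.6795 * 100 = 40.769 %


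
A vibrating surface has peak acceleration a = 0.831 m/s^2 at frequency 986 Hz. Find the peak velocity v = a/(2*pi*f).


omega = 2*pi*f = 2*pi*986 = 6195.22 rad/s
v = a / omega = 0.831 / 6195.22 = 0.00013414 m/s


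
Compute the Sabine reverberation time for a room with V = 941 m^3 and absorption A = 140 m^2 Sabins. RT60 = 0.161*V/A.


RT60 = 0.161 * 941 / 140 = 1.0821 s


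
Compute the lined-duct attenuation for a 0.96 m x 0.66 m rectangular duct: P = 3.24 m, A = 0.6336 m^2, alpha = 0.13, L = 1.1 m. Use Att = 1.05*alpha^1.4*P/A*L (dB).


alpha^1.4 = 0.13^1.4 = 0.0574805
Attenuation rate = 1.05 * alpha^1.4 * P / A
= 1.05 * 0.0574805 * 3.24 / 0.6336 = 0.308631 dB/m
Total Att = 0.308631 * 1.1 = 0.33949 dB


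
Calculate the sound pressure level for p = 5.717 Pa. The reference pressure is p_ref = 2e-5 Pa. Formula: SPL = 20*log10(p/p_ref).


p / p_ref = 5.717 / 2e-5 = 285850
SPL = 20 * log10(285850) = 109.12 dB


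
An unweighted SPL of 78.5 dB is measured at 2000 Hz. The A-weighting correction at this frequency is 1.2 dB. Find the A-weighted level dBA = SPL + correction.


A-weighting table: 2000 Hz -> 1.2 dB correction
SPL_A = SPL + correction = 78.5 + (1.2) = 79.7 dBA


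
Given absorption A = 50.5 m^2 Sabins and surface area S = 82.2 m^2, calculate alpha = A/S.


Absorption coefficient = absorbed power / incident power
alpha = A / S = 50.5 / 82.2 = 0.61436


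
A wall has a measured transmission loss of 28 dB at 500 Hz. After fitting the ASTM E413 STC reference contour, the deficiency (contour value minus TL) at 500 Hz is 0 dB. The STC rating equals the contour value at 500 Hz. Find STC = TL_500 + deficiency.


By ASTM E413, STC = value of the fitted reference contour at 500 Hz.
Contour value at 500 Hz = TL_500 + deficiency = 28 + 0 = 28
STC = 28


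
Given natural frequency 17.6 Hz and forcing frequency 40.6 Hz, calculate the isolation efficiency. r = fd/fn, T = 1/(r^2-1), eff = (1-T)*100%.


r = 40.6 / 17.6 = 2.30682
r^2 - 1 = 2.30682^2 - 1 = 4.32142
T = 1/4.32142 = 0.231405
Efficiency = (1 - 0.231405)*100 = 76.859 %


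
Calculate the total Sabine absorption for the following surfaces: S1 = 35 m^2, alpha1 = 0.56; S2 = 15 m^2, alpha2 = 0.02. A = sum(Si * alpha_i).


35 * 0.56 = 19.6
15 * 0.02 = 0.3
A_total = 19.6 + 0.3 = 19.9 m^2


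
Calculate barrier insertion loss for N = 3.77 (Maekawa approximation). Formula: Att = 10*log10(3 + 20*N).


3 + 20*N = 3 + 20*3.77 = 78.4
Att = 10*log10(78.4) = 18.943 dB


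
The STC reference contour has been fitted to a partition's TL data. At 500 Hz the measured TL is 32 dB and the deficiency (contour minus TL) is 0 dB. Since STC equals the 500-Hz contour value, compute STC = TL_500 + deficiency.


By ASTM E413, STC = value of the fitted reference contour at 500 Hz.
Contour value at 500 Hz = TL_500 + deficiency = 32 + 0 = 32
STC = 32


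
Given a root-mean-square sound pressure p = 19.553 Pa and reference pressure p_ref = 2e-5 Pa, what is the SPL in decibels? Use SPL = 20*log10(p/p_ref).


p / p_ref = 19.553 / 2e-5 = 977650
SPL = 20 * log10(977650) = 119.8 dB


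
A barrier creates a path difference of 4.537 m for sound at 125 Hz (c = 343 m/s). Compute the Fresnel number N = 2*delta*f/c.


N = 2*delta*f/c = 2*delta/lambda, where lambda = c/f
lambda = 343 / 125 = 2.744 m
N = 2 * 4.537 / 2.744 = 3.3069


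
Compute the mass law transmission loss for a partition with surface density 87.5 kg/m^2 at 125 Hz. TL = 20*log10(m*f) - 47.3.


m * f = 87.5 * 125 = 10937.5
20*log10(10937.5) = 80.7784 dB
TL = 80.7784 - 47.3 = 33.478 dB


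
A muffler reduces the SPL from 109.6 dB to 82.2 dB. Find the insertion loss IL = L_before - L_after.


Insertion loss = SPL without muffler - SPL with muffler
IL = 109.6 - 82.2 = 27.4 dB


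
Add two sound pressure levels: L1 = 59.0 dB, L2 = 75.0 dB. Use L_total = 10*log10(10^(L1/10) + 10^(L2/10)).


10^(59.0/10) = 794328
10^(75.0/10) = 3.16228e+07
Sum = 794328 + 3.16228e+07 = 3.24171e+07
L_total = 10*log10(3.24171e+07) = 75.108 dB


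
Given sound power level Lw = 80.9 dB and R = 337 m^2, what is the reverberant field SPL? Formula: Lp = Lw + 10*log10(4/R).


4/R = 4/337 = 0.0118694
Lp = 80.9 + 10*log10(0.0118694) = 61.644 dB


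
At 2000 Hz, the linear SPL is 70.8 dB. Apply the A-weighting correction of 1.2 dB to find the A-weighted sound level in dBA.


A-weighting table: 2000 Hz -> 1.2 dB correction
SPL_A = SPL + correction = 70.8 + (1.2) = 72 dBA


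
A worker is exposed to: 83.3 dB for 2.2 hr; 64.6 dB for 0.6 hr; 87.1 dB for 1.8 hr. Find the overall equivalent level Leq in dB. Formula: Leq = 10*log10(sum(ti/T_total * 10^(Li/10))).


T_total = 2.2 + 0.6 + 1.8 = 4.6 hr
(2.2/4.6) * 10^(83.3/10) = 1.0225e+08
(0.6/4.6) * 10^(64.6/10) = 376178
(1.8/4.6) * 10^(87.1/10) = 2.00685e+08
Sum = 1.0225e+08 + 376178 + 2.00685e+08 = 3.03311e+08
Leq = 10*log10(3.03311e+08) = 84.819 dB


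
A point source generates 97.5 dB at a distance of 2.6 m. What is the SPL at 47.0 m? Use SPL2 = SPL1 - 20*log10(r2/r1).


r2/r1 = 47.0/2.6 = 18.0769
Correction = 20*log10(18.0769) = 25.1425 dB
SPL2 = 97.5 - 25.1425 = 72.358 dB


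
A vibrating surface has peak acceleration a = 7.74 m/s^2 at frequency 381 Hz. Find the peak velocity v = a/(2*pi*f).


omega = 2*pi*f = 2*pi*381 = 2393.89 rad/s
v = a / omega = 7.74 / 2393.89 = 0.0032332 m/s


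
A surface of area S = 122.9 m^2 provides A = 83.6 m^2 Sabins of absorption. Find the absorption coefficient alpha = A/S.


Absorption coefficient = absorbed power / incident power
alpha = A / S = 83.6 / 122.9 = 0.68023


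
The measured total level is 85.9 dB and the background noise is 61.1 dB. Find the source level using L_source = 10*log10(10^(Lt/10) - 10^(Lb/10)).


10^(85.9/10) = 3.89045e+08
10^(61.1/10) = 1.28825e+06
Difference = 3.89045e+08 - 1.28825e+06 = 3.87757e+08
L_source = 10*log10(3.87757e+08) = 85.886 dB


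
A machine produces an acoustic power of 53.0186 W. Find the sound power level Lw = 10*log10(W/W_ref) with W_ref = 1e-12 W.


W / W_ref = 53.0186 / 1e-12 = 5.30186e+13
Lw = 10 * log10(5.30186e+13) = 137.24 dB


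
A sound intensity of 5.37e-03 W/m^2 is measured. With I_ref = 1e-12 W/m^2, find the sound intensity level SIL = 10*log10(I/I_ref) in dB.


I / I_ref = 5.37e-03 / 1e-12 = 5.37e+09
SIL = 10 * log10(5.37e+09) = 97.3 dB


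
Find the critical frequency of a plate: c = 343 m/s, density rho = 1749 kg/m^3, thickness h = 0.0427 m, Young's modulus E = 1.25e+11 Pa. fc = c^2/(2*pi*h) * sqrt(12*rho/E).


12*rho/E = 12*1749/1.25e+11 = 1.67904e-07
sqrt(12*rho/E) = sqrt(1.67904e-07) = 0.000409761
c^2/(2*pi*h) = 343^2/(2*pi*0.0427) = 438511
fc = 438511 * 0.000409761 = 179.68 Hz


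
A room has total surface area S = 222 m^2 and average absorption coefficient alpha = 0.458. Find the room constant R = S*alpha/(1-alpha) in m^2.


R = 222 * 0.458 / (1 - 0.458) = 187.59 m^2


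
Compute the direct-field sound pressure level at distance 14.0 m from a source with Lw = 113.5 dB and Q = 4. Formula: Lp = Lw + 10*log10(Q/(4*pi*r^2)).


4*pi*r^2 = 4*pi*14.0^2 = 2463.01 m^2
Q / (4*pi*r^2) = 4 / 2463.01 = 0.00162403
Lp = 113.5 + 10*log10(0.00162403) = 85.606 dB


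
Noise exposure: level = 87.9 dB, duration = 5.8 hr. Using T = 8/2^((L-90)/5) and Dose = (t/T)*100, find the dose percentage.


T_allowed = 8 / 2^((87.9 - 90)/5) = 10.7034 hr
Dose = 5.8 / 10.7034 * 100 = 54.188 %


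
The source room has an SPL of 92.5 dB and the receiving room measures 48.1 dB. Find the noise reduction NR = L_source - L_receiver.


NR = L_source - L_receiver (difference between source and receiving room levels)
NR = 92.5 - 48.1 = 44.4 dB


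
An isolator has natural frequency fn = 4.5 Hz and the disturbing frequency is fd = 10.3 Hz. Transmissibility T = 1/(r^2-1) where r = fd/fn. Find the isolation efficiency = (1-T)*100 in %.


r = 10.3 / 4.5 = 2.28889
r^2 - 1 = 2.28889^2 - 1 = 4.23902
T = 1/4.23902 = 0.235904
Efficiency = (1 - 0.235904)*100 = 76.41 %


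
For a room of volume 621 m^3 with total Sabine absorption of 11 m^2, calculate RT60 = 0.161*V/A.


RT60 = 0.161 * 621 / 11 = 9.0892 s


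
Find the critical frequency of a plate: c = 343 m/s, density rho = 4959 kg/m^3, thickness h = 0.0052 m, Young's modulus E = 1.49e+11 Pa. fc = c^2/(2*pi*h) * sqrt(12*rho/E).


12*rho/E = 12*4959/1.49e+11 = 3.99383e-07
sqrt(12*rho/E) = sqrt(3.99383e-07) = 0.000631968
c^2/(2*pi*h) = 343^2/(2*pi*0.0052) = 3.60085e+06
fc = 3.60085e+06 * 0.000631968 = 2275.6 Hz


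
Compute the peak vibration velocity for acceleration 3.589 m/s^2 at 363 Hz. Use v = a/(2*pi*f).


omega = 2*pi*f = 2*pi*363 = 2280.8 rad/s
v = a / omega = 3.589 / 2280.8 = 0.0015736 m/s


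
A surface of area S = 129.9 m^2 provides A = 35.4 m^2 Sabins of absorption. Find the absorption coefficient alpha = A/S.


Absorption coefficient = absorbed power / incident power
alpha = A / S = 35.4 / 129.9 = 0.27252


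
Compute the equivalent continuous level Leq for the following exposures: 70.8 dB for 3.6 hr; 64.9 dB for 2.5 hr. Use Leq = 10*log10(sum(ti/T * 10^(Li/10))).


T_total = 3.6 + 2.5 = 6.1 hr
(3.6/6.1) * 10^(70.8/10) = 7.09533e+06
(2.5/6.1) * 10^(64.9/10) = 1.26651e+06
Sum = 7.09533e+06 + 1.26651e+06 = 8.36184e+06
Leq = 10*log10(8.36184e+06) = 69.223 dB


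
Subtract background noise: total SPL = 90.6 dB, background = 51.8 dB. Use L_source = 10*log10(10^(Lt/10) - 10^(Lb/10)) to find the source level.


10^(90.6/10) = 1.14815e+09
10^(51.8/10) = 151356
Difference = 1.14815e+09 - 151356 = 1.148e+09
L_source = 10*log10(1.148e+09) = 90.599 dB


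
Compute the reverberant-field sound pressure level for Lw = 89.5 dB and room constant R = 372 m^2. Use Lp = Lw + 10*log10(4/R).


4/R = 4/372 = 0.0107527
Lp = 89.5 + 10*log10(0.0107527) = 69.815 dB


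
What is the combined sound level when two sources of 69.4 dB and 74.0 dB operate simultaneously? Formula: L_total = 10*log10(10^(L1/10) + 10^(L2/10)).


10^(69.4/10) = 8.70964e+06
10^(74.0/10) = 2.51189e+07
Sum = 8.70964e+06 + 2.51189e+07 = 3.38285e+07
L_total = 10*log10(3.38285e+07) = 75.293 dB


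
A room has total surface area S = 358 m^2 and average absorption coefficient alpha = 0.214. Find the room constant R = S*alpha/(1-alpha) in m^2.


R = 358 * 0.214 / (1 - 0.214) = 97.471 m^2


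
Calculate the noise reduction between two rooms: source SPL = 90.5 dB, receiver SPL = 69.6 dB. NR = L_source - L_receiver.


NR = L_source - L_receiver (difference between source and receiving room levels)
NR = 90.5 - 69.6 = 20.9 dB


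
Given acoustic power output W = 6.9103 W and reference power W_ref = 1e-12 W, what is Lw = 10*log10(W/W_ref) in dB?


W / W_ref = 6.9103 / 1e-12 = 6.9103e+12
Lw = 10 * log10(6.9103e+12) = 128.39 dB


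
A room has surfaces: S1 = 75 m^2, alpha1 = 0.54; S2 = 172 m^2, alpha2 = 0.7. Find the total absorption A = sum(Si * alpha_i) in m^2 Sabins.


75 * 0.54 = 40.5
172 * 0.7 = 120.4
A_total = 40.5 + 120.4 = 160.9 m^2


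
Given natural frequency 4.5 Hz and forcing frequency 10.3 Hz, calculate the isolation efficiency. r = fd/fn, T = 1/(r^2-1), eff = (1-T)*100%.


r = 10.3 / 4.5 = 2.28889
r^2 - 1 = 2.28889^2 - 1 = 4.23902
T = 1/4.23902 = 0.235904
Efficiency = (1 - 0.235904)*100 = 76.41 %


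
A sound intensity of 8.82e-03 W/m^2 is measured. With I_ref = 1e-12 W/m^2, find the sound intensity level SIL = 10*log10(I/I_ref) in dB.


I / I_ref = 8.82e-03 / 1e-12 = 8.82e+09
SIL = 10 * log10(8.82e+09) = 99.455 dB


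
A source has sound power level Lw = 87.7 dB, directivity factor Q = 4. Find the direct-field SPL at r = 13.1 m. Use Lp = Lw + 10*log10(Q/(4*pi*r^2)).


4*pi*r^2 = 4*pi*13.1^2 = 2156.51 m^2
Q / (4*pi*r^2) = 4 / 2156.51 = 0.00185485
Lp = 87.7 + 10*log10(0.00185485) = 60.383 dB


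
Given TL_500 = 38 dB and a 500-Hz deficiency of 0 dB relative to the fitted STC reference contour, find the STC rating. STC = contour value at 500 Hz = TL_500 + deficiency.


By ASTM E413, STC = value of the fitted reference contour at 500 Hz.
Contour value at 500 Hz = TL_500 + deficiency = 38 + 0 = 38
STC = 38


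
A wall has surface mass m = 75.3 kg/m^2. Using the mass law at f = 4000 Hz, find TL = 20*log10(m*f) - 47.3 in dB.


m * f = 75.3 * 4000 = 301200
20*log10(301200) = 109.577 dB
TL = 109.577 - 47.3 = 62.277 dB


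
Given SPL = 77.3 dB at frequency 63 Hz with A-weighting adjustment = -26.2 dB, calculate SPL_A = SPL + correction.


A-weighting table: 63 Hz -> -26.2 dB correction
SPL_A = SPL + correction = 77.3 + (-26.2) = 51.1 dBA


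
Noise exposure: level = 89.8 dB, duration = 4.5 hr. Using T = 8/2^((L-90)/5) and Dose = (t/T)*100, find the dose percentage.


T_allowed = 8 / 2^((89.8 - 90)/5) = 8.22491 hr
Dose = 4.5 / 8.22491 * 100 = 54.712 %


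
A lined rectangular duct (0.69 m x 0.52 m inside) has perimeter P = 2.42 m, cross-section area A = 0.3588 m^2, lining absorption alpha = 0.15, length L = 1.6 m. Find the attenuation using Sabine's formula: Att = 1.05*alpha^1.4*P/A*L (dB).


alpha^1.4 = 0.15^1.4 = 0.0702308
Attenuation rate = 1.05 * alpha^1.4 * P / A
= 1.05 * 0.0702308 * 2.42 / 0.3588 = 0.49737 dB/m
Total Att = 0.49737 * 1.6 = 0.79579 dB


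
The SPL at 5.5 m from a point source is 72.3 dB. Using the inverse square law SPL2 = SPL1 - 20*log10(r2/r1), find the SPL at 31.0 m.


r2/r1 = 31.0/5.5 = 5.63636
Correction = 20*log10(5.63636) = 15.02 dB
SPL2 = 72.3 - 15.02 = 57.28 dB


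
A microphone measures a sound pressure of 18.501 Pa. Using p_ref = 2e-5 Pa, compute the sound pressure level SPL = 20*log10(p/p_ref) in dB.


p / p_ref = 18.501 / 2e-5 = 925050
SPL = 20 * log10(925050) = 119.32 dB


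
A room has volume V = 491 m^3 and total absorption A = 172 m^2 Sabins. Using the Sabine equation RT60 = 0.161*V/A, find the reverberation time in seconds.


RT60 = 0.161 * 491 / 172 = 0.4596 s


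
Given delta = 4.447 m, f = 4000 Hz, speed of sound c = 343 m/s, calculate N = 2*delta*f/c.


N = 2*delta*f/c = 2*delta/lambda, where lambda = c/f
lambda = 343 / 4000 = 0.08575 m
N = 2 * 4.447 / 0.08575 = 103.72


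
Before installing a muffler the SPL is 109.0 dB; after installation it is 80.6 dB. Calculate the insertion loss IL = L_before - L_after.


Insertion loss = SPL without muffler - SPL with muffler
IL = 109.0 - 80.6 = 28.4 dB


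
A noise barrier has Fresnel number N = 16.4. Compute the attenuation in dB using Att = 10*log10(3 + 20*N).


3 + 20*N = 3 + 20*16.4 = 331
Att = 10*log10(331) = 25.198 dB


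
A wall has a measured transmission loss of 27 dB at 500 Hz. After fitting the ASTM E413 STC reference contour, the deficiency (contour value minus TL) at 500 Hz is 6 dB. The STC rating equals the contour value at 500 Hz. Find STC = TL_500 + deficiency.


By ASTM E413, STC = value of the fitted reference contour at 500 Hz.
Contour value at 500 Hz = TL_500 + deficiency = 27 + 6 = 33
STC = 33


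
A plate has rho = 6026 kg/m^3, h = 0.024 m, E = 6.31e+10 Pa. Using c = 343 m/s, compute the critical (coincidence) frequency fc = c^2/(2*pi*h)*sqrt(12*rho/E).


12*rho/E = 12*6026/6.31e+10 = 1.14599e-06
sqrt(12*rho/E) = sqrt(1.14599e-06) = 0.00107051
c^2/(2*pi*h) = 343^2/(2*pi*0.024) = 780184
fc = 780184 * 0.00107051 = 835.19 Hz


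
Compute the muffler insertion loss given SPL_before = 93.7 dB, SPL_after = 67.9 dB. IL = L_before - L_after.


Insertion loss = SPL without muffler - SPL with muffler
IL = 93.7 - 67.9 = 25.8 dB


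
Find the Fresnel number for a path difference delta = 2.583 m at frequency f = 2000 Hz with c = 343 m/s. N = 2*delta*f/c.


N = 2*delta*f/c = 2*delta/lambda, where lambda = c/f
lambda = 343 / 2000 = 0.1715 m
N = 2 * 2.583 / 0.1715 = 30.122


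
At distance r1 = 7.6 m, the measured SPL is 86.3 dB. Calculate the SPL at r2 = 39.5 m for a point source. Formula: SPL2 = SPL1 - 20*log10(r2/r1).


r2/r1 = 39.5/7.6 = 5.19737
Correction = 20*log10(5.19737) = 14.3157 dB
SPL2 = 86.3 - 14.3157 = 71.984 dB
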